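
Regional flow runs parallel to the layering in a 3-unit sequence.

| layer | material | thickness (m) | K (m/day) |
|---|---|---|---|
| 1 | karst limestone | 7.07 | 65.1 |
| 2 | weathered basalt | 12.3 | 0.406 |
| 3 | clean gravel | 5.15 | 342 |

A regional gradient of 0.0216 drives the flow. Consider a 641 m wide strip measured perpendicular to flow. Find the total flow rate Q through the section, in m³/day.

30800

Flow is parallel to layering, so each bed carries its own Darcy discharge and the transmissivities add.
Σ(K_i·b_i) = 65.1×7.07 + 0.406×12.3 + 342×5.15 = 2227 m²/day.
Hydraulic gradient i = 0.0216.
Q = Σ(K_i·b_i) · W · i = 2227 × 641 × 0.02160 = 30828 m³/day.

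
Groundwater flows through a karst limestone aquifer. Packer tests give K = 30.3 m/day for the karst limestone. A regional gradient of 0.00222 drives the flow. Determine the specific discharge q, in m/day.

0.0673

Hydraulic gradient i = 0.00222.
Specific discharge q = K · i = 30.30 × 0.002220 = 0.06727 m/day.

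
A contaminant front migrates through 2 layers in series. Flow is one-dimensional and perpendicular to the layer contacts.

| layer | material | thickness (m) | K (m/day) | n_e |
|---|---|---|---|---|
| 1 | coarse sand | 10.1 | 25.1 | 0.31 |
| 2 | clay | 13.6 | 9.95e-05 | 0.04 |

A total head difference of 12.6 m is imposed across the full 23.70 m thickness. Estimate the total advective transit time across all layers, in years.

With flow normal to the layers, continuity requires the same specific discharge q through every layer.
Σ(b_i/K_i) = 10.1/25.1 + 13.6/9.95e-05 = 1.367e+05 d.
q = Δh / Σ(b_i/K_i) = 12.6 / 1.367e+05 = 9.218e-05 m/day.
In each layer the seepage velocity is v_i = q/n_i, so the layer transit time is t_i = b_i·n_i / q:
  layer 1 (coarse sand): t_1 = 10.1 × 0.31 / 9.218e-05 = 33965 d
  layer 2 (clay): t_2 = 13.6 × 0.04 / 9.218e-05 = 5901 d
Total t = Σ t_i = 39866 days = 109.1 years.

109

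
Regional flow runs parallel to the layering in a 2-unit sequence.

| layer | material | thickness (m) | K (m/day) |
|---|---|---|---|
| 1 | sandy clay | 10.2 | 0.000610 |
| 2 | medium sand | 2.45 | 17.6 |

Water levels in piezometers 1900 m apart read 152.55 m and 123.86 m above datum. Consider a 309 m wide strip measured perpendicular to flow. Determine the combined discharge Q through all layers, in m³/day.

Flow is parallel to layering, so each bed carries its own Darcy discharge and the transmissivities add.
Σ(K_i·b_i) = 0.000610×10.2 + 17.6×2.45 = 43.13 m²/day.
Hydraulic gradient i = (152.55 − 123.86) / 1900 = 28.69 / 1900 = 0.01510.
Q = Σ(K_i·b_i) · W · i = 43.13 × 309 × 0.01510 = 201.2 m³/day.

201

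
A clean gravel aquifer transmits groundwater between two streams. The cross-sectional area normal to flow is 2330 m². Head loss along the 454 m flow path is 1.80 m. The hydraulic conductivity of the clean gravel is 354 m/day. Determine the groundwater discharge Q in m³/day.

Hydraulic gradient i = Δh / L = 1.80 / 454 = 0.003965.
Darcy's law: Q = K · A · i = 354.0 × 2330 × 0.003965 = 3270 m³/day.

3270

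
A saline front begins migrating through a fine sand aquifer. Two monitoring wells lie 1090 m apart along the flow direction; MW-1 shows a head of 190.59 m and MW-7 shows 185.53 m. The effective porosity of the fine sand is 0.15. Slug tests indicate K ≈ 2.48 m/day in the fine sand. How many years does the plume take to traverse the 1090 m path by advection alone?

Hydraulic gradient i = (190.59 − 185.53) / 1090 = 5.06 / 1090 = 0.004642.
Darcy flux q = K · i = 2.480 × 0.004642 = 0.01151 m/day.
Seepage velocity v = q / n_e = 0.01151 / 0.15 = 0.07675 m/day.
Travel time t = L / v = 1090 / 0.07675 = 14202 days = 38.88 years.

38.9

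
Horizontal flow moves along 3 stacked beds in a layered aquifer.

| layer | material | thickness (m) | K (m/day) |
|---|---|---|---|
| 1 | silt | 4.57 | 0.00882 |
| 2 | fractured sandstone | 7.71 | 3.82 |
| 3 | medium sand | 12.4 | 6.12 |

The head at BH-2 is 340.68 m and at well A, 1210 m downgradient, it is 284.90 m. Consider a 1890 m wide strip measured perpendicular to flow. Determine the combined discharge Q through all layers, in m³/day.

Flow is parallel to layering, so each bed carries its own Darcy discharge and the transmissivities add.
Σ(K_i·b_i) = 0.00882×4.57 + 3.82×7.71 + 6.12×12.4 = 105.4 m²/day.
Hydraulic gradient i = (340.68 − 284.90) / 1210 = 55.78 / 1210 = 0.04610.
Q = Σ(K_i·b_i) · W · i = 105.4 × 1890 × 0.04610 = 9182 m³/day.

9180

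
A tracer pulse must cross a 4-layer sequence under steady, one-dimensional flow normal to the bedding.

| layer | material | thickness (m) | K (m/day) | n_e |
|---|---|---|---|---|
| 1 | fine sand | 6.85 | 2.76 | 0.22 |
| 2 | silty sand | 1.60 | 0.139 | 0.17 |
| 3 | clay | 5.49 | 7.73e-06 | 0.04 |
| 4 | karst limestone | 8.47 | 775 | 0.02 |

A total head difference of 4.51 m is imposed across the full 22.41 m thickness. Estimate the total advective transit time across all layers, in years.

With flow normal to the layers, continuity requires the same specific discharge q through every layer.
Σ(b_i/K_i) = 6.85/2.76 + 1.60/0.139 + 5.49/7.73e-06 + 8.47/775 = 7.102e+05 d.
q = Δh / Σ(b_i/K_i) = 4.51 / 7.102e+05 = 6.350e-06 m/day.
In each layer the seepage velocity is v_i = q/n_i, so the layer transit time is t_i = b_i·n_i / q:
  layer 1 (fine sand): t_1 = 6.85 × 0.22 / 6.350e-06 = 2.373e+05 d
  layer 2 (silty sand): t_2 = 1.60 × 0.17 / 6.350e-06 = 42835 d
  layer 3 (clay): t_3 = 5.49 × 0.04 / 6.350e-06 = 34583 d
  layer 4 (karst limestone): t_4 = 8.47 × 0.02 / 6.350e-06 = 26677 d
Total t = Σ t_i = 3.414e+05 days = 934.7 years.

935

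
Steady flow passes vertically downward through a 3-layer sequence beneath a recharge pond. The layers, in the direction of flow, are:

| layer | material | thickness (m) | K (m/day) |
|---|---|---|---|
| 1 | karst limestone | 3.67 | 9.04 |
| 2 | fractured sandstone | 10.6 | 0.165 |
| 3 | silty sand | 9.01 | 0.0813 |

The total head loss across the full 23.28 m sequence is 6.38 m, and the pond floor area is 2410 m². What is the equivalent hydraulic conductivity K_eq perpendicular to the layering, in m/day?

0.133

Flow is perpendicular to layering, so the layers act in series and the equivalent K is the thickness-weighted harmonic mean.
Total thickness L = 3.67 + 10.6 + 9.01 = 23.28 m.
Σ(b_i/K_i) = 3.67/9.04 + 10.6/0.165 + 9.01/0.0813 = 175.5 d.
K_eq = L / Σ(b_i/K_i) = 23.28 / 175.5 = 0.1327 m/day.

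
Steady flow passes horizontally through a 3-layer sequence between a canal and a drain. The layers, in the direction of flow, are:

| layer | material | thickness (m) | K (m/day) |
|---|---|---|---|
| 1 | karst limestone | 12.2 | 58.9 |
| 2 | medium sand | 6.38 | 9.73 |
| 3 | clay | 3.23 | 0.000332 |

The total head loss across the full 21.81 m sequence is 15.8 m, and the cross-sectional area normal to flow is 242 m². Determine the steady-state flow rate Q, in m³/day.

Flow is perpendicular to layering, so the layers act in series and the equivalent K is the thickness-weighted harmonic mean.
Total thickness L = 12.2 + 6.38 + 3.23 = 21.81 m.
Σ(b_i/K_i) = 12.2/58.9 + 6.38/9.73 + 3.23/0.000332 = 9730 d.
K_eq = L / Σ(b_i/K_i) = 21.81 / 9730 = 0.002242 m/day.
Q = K_eq · A · (Δh/L) = 0.002242 × 242 × (15.8/21.81) = 0.3930 m³/day.

0.393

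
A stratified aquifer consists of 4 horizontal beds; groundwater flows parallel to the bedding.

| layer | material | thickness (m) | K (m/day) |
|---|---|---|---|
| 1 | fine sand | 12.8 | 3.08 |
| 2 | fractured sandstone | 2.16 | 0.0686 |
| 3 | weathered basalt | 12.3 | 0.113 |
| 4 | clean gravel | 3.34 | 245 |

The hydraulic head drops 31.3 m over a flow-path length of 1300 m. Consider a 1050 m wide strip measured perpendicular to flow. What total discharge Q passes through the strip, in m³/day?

Flow is parallel to layering, so each bed carries its own Darcy discharge and the transmissivities add.
Σ(K_i·b_i) = 3.08×12.8 + 0.0686×2.16 + 0.113×12.3 + 245×3.34 = 859.3 m²/day.
Hydraulic gradient i = Δh / L = 31.3 / 1300 = 0.02408.
Q = Σ(K_i·b_i) · W · i = 859.3 × 1050 × 0.02408 = 21723 m³/day.

21700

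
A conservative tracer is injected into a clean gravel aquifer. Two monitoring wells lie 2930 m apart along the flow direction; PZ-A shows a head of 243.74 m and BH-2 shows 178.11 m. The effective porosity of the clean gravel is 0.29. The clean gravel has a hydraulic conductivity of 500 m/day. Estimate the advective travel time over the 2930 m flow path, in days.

75.9

Hydraulic gradient i = (243.74 − 178.11) / 2930 = 65.63 / 2930 = 0.02240.
Darcy flux q = K · i = 500.0 × 0.02240 = 11.20 m/day.
Seepage velocity v = q / n_e = 11.20 / 0.29 = 38.62 m/day.
Travel time t = L / v = 2930 / 38.62 = 75.87 days.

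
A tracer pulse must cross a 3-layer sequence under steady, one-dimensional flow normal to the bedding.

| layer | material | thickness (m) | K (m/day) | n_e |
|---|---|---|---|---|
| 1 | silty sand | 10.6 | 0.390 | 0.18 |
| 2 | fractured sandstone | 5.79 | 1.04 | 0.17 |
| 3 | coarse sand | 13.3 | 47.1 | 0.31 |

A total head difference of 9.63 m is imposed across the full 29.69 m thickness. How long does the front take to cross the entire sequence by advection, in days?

With flow normal to the layers, continuity requires the same specific discharge q through every layer.
Σ(b_i/K_i) = 10.6/0.390 + 5.79/1.04 + 13.3/47.1 = 33.03 d.
q = Δh / Σ(b_i/K_i) = 9.63 / 33.03 = 0.2916 m/day.
In each layer the seepage velocity is v_i = q/n_i, so the layer transit time is t_i = b_i·n_i / q:
  layer 1 (silty sand): t_1 = 10.6 × 0.18 / 0.2916 = 6.544 d
  layer 2 (fractured sandstone): t_2 = 5.79 × 0.17 / 0.2916 = 3.376 d
  layer 3 (coarse sand): t_3 = 13.3 × 0.31 / 0.2916 = 14.14 d
Total t = Σ t_i = 24.06 days.

24.1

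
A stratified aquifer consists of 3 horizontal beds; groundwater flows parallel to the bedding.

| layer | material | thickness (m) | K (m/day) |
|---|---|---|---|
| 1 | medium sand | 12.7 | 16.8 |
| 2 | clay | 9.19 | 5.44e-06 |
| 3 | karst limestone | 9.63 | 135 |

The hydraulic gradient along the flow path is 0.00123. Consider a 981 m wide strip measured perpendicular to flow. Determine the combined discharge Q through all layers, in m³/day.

1830

Flow is parallel to layering, so each bed carries its own Darcy discharge and the transmissivities add.
Σ(K_i·b_i) = 16.8×12.7 + 5.44e-06×9.19 + 135×9.63 = 1513 m²/day.
Hydraulic gradient i = 0.00123.
Q = Σ(K_i·b_i) · W · i = 1513 × 981 × 0.001230 = 1826 m³/day.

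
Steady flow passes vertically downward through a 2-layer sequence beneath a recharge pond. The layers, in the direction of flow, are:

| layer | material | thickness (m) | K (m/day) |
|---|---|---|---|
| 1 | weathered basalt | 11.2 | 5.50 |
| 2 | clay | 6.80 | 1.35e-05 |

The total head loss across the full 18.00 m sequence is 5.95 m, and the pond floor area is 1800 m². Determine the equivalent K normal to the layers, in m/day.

Flow is perpendicular to layering, so the layers act in series and the equivalent K is the thickness-weighted harmonic mean.
Total thickness L = 11.2 + 6.80 = 18.00 m.
Σ(b_i/K_i) = 11.2/5.50 + 6.80/1.35e-05 = 5.037e+05 d.
K_eq = L / Σ(b_i/K_i) = 18.00 / 5.037e+05 = 3.574e-05 m/day.

3.57e-05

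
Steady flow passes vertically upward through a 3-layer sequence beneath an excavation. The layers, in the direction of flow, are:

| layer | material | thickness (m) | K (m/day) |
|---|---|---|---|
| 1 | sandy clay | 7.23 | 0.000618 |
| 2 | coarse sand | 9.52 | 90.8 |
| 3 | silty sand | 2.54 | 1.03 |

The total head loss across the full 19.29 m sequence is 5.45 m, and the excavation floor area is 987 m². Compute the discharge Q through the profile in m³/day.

Flow is perpendicular to layering, so the layers act in series and the equivalent K is the thickness-weighted harmonic mean.
Total thickness L = 7.23 + 9.52 + 2.54 = 19.29 m.
Σ(b_i/K_i) = 7.23/0.000618 + 9.52/90.8 + 2.54/1.03 = 11702 d.
K_eq = L / Σ(b_i/K_i) = 19.29 / 11702 = 0.001648 m/day.
Q = K_eq · A · (Δh/L) = 0.001648 × 987 × (5.45/19.29) = 0.4597 m³/day.

0.460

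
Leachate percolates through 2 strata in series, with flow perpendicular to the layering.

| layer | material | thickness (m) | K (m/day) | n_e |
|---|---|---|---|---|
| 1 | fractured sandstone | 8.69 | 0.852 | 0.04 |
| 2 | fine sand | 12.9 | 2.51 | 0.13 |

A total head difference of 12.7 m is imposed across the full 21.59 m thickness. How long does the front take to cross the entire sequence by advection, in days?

With flow normal to the layers, continuity requires the same specific discharge q through every layer.
Σ(b_i/K_i) = 8.69/0.852 + 12.9/2.51 = 15.34 d.
q = Δh / Σ(b_i/K_i) = 12.7 / 15.34 = 0.8280 m/day.
In each layer the seepage velocity is v_i = q/n_i, so the layer transit time is t_i = b_i·n_i / q:
  layer 1 (fractured sandstone): t_1 = 8.69 × 0.04 / 0.8280 = 0.4198 d
  layer 2 (fine sand): t_2 = 12.9 × 0.13 / 0.8280 = 2.025 d
Total t = Σ t_i = 2.445 days.

2.45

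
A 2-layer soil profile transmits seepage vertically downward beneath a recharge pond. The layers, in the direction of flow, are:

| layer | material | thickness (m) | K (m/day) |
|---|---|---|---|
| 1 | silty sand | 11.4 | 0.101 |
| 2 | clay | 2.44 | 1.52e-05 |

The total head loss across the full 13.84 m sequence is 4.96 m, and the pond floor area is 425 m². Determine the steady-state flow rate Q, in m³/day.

Flow is perpendicular to layering, so the layers act in series and the equivalent K is the thickness-weighted harmonic mean.
Total thickness L = 11.4 + 2.44 = 13.84 m.
Σ(b_i/K_i) = 11.4/0.101 + 2.44/1.52e-05 = 1.606e+05 d.
K_eq = L / Σ(b_i/K_i) = 13.84 / 1.606e+05 = 8.616e-05 m/day.
Q = K_eq · A · (Δh/L) = 8.616e-05 × 425 × (4.96/13.84) = 0.01312 m³/day.

0.0131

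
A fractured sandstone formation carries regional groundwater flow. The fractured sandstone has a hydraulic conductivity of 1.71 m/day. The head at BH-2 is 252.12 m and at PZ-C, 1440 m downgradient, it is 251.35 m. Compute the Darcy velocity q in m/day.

Hydraulic gradient i = (252.12 − 251.35) / 1440 = 0.77 / 1440 = 0.0005347.
Specific discharge q = K · i = 1.710 × 0.0005347 = 0.0009144 m/day.

0.000914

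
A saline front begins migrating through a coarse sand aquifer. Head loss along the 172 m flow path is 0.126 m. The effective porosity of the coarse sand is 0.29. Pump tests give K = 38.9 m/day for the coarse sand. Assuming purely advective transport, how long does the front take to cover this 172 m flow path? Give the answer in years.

4.79

Hydraulic gradient i = Δh / L = 0.126 / 172 = 0.0007326.
Darcy flux q = K · i = 38.90 × 0.0007326 = 0.02850 m/day.
Seepage velocity v = q / n_e = 0.02850 / 0.29 = 0.09826 m/day.
Travel time t = L / v = 172 / 0.09826 = 1750 days = 4.792 years.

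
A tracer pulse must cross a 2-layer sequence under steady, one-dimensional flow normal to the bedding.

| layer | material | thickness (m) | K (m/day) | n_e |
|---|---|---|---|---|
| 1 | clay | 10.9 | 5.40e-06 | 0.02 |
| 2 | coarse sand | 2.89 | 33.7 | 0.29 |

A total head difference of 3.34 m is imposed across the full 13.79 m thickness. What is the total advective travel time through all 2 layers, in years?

With flow normal to the layers, continuity requires the same specific discharge q through every layer.
Σ(b_i/K_i) = 10.9/5.40e-06 + 2.89/33.7 = 2.019e+06 d.
q = Δh / Σ(b_i/K_i) = 3.34 / 2.019e+06 = 1.655e-06 m/day.
In each layer the seepage velocity is v_i = q/n_i, so the layer transit time is t_i = b_i·n_i / q:
  layer 1 (clay): t_1 = 10.9 × 0.02 / 1.655e-06 = 1.317e+05 d
  layer 2 (coarse sand): t_2 = 2.89 × 0.29 / 1.655e-06 = 5.065e+05 d
Total t = Σ t_i = 6.383e+05 days = 1747 years.

1750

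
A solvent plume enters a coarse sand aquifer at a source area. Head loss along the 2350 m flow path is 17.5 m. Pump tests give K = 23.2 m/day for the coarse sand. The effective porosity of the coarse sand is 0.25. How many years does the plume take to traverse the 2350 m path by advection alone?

Hydraulic gradient i = Δh / L = 17.5 / 2350 = 0.007447.
Darcy flux q = K · i = 23.20 × 0.007447 = 0.1728 m/day.
Seepage velocity v = q / n_e = 0.1728 / 0.25 = 0.6911 m/day.
Travel time t = L / v = 2350 / 0.6911 = 3401 days = 9.310 years.

9.31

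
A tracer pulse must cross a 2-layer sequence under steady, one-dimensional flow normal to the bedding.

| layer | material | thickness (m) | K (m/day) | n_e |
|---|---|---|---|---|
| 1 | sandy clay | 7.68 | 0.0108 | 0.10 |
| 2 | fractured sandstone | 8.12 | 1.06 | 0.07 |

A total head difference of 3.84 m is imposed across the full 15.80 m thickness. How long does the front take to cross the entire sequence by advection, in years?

With flow normal to the layers, continuity requires the same specific discharge q through every layer.
Σ(b_i/K_i) = 7.68/0.0108 + 8.12/1.06 = 718.8 d.
q = Δh / Σ(b_i/K_i) = 3.84 / 718.8 = 0.005342 m/day.
In each layer the seepage velocity is v_i = q/n_i, so the layer transit time is t_i = b_i·n_i / q:
  layer 1 (sandy clay): t_1 = 7.68 × 0.10 / 0.005342 = 143.8 d
  layer 2 (fractured sandstone): t_2 = 8.12 × 0.07 / 0.005342 = 106.4 d
Total t = Σ t_i = 250.1 days = 0.6849 years.

0.685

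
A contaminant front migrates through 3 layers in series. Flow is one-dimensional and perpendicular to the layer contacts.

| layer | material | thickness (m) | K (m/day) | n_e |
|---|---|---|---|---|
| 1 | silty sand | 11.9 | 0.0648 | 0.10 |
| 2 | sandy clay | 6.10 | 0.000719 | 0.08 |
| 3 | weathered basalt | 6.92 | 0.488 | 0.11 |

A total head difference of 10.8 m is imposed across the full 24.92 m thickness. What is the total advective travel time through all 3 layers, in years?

With flow normal to the layers, continuity requires the same specific discharge q through every layer.
Σ(b_i/K_i) = 11.9/0.0648 + 6.10/0.000719 + 6.92/0.488 = 8682 d.
q = Δh / Σ(b_i/K_i) = 10.8 / 8682 = 0.001244 m/day.
In each layer the seepage velocity is v_i = q/n_i, so the layer transit time is t_i = b_i·n_i / q:
  layer 1 (silty sand): t_1 = 11.9 × 0.10 / 0.001244 = 956.6 d
  layer 2 (sandy clay): t_2 = 6.10 × 0.08 / 0.001244 = 392.3 d
  layer 3 (weathered basalt): t_3 = 6.92 × 0.11 / 0.001244 = 611.9 d
Total t = Σ t_i = 1961 days = 5.368 years.

5.37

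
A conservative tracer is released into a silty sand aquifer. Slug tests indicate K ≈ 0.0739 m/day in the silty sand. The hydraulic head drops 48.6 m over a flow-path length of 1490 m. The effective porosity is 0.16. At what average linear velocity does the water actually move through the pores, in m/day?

0.0151

Hydraulic gradient i = Δh / L = 48.6 / 1490 = 0.03262.
Darcy flux q = K · i = 0.07390 × 0.03262 = 0.002410 m/day.
Seepage velocity v = q / n_e = 0.002410 / 0.16 = 0.01507 m/day.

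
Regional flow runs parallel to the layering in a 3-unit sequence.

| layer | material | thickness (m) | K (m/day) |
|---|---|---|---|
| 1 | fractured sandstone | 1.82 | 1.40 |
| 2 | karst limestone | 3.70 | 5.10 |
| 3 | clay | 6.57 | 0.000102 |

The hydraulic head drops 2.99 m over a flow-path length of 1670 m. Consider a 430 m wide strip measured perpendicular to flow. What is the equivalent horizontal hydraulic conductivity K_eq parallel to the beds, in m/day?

1.77

Flow is parallel to layering, so each bed carries its own Darcy discharge and the transmissivities add.
Σ(K_i·b_i) = 1.40×1.82 + 5.10×3.70 + 0.000102×6.57 = 21.42 m²/day.
Total thickness b = 12.09 m, so K_eq = Σ(K_i·b_i)/b = 1.772 m/day.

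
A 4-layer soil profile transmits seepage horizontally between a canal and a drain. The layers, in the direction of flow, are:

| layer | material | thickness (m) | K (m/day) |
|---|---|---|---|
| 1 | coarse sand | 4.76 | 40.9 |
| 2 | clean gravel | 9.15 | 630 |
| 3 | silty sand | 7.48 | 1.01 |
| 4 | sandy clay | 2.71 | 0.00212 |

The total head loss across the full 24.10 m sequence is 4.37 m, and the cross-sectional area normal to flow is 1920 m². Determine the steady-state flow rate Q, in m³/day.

6.53

Flow is perpendicular to layering, so the layers act in series and the equivalent K is the thickness-weighted harmonic mean.
Total thickness L = 4.76 + 9.15 + 7.48 + 2.71 = 24.10 m.
Σ(b_i/K_i) = 4.76/40.9 + 9.15/630 + 7.48/1.01 + 2.71/0.00212 = 1286 d.
K_eq = L / Σ(b_i/K_i) = 24.10 / 1286 = 0.01874 m/day.
Q = K_eq · A · (Δh/L) = 0.01874 × 1920 × (4.37/24.10) = 6.525 m³/day.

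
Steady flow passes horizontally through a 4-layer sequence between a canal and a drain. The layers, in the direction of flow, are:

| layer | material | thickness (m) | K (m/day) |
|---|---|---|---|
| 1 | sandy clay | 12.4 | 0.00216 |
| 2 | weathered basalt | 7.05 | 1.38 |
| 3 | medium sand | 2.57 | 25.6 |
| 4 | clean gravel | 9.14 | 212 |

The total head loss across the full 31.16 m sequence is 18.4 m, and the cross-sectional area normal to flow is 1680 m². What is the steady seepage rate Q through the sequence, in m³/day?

5.38

Flow is perpendicular to layering, so the layers act in series and the equivalent K is the thickness-weighted harmonic mean.
Total thickness L = 12.4 + 7.05 + 2.57 + 9.14 = 31.16 m.
Σ(b_i/K_i) = 12.4/0.00216 + 7.05/1.38 + 2.57/25.6 + 9.14/212 = 5746 d.
K_eq = L / Σ(b_i/K_i) = 31.16 / 5746 = 0.005423 m/day.
Q = K_eq · A · (Δh/L) = 0.005423 × 1680 × (18.4/31.16) = 5.380 m³/day.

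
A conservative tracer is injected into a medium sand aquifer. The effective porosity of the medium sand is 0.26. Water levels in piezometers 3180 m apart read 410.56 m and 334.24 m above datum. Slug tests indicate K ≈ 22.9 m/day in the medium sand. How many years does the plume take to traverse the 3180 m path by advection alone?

Hydraulic gradient i = (410.56 − 334.24) / 3180 = 76.32 / 3180 = 0.02400.
Darcy flux q = K · i = 22.90 × 0.02400 = 0.5496 m/day.
Seepage velocity v = q / n_e = 0.5496 / 0.26 = 2.114 m/day.
Travel time t = L / v = 3180 / 2.114 = 1504 days = 4.119 years.

4.12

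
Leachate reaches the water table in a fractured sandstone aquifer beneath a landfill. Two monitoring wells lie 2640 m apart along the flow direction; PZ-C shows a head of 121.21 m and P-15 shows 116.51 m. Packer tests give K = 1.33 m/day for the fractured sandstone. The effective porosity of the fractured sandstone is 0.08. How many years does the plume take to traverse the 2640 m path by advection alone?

Hydraulic gradient i = (121.21 − 116.51) / 2640 = 4.7 / 2640 = 0.001780.
Darcy flux q = K · i = 1.330 × 0.001780 = 0.002368 m/day.
Seepage velocity v = q / n_e = 0.002368 / 0.08 = 0.02960 m/day.
Travel time t = L / v = 2640 / 0.02960 = 89197 days = 244.2 years.

244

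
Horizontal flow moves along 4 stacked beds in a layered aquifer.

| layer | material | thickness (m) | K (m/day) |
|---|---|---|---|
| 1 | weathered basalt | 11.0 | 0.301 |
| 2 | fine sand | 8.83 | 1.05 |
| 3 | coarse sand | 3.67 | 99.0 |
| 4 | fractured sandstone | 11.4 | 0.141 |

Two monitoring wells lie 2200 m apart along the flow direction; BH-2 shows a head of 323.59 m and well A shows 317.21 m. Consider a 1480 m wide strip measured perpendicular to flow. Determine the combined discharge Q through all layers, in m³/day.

1620

Flow is parallel to layering, so each bed carries its own Darcy discharge and the transmissivities add.
Σ(K_i·b_i) = 0.301×11.0 + 1.05×8.83 + 99.0×3.67 + 0.141×11.4 = 377.5 m²/day.
Hydraulic gradient i = (323.59 − 317.21) / 2200 = 6.38 / 2200 = 0.002900.
Q = Σ(K_i·b_i) · W · i = 377.5 × 1480 × 0.002900 = 1620 m³/day.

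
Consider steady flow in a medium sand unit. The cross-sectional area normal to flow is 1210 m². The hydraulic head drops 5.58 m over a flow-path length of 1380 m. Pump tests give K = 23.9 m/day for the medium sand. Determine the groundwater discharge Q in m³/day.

Hydraulic gradient i = Δh / L = 5.58 / 1380 = 0.004043.
Darcy's law: Q = K · A · i = 23.90 × 1210 × 0.004043 = 116.9 m³/day.

117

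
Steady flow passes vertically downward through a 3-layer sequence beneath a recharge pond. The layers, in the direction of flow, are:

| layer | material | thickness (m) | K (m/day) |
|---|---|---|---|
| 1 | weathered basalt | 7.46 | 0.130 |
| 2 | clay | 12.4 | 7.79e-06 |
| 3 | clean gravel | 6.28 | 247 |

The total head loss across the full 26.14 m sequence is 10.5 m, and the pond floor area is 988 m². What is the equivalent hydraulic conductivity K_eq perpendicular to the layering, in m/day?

Flow is perpendicular to layering, so the layers act in series and the equivalent K is the thickness-weighted harmonic mean.
Total thickness L = 7.46 + 12.4 + 6.28 = 26.14 m.
Σ(b_i/K_i) = 7.46/0.130 + 12.4/7.79e-06 + 6.28/247 = 1.592e+06 d.
K_eq = L / Σ(b_i/K_i) = 26.14 / 1.592e+06 = 1.642e-05 m/day.

1.64e-05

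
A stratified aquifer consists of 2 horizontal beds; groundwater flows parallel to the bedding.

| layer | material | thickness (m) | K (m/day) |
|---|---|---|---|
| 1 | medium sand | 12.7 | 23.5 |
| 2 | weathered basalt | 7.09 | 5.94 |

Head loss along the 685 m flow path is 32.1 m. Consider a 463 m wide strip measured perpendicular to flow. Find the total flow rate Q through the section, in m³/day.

7390

Flow is parallel to layering, so each bed carries its own Darcy discharge and the transmissivities add.
Σ(K_i·b_i) = 23.5×12.7 + 5.94×7.09 = 340.6 m²/day.
Hydraulic gradient i = Δh / L = 32.1 / 685 = 0.04686.
Q = Σ(K_i·b_i) · W · i = 340.6 × 463 × 0.04686 = 7389 m³/day.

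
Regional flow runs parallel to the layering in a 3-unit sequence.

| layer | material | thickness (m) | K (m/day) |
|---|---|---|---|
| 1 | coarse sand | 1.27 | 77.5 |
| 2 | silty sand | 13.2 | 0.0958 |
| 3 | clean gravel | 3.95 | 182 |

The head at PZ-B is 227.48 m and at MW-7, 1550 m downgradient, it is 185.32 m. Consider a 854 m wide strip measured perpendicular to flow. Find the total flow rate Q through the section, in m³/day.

19000

Flow is parallel to layering, so each bed carries its own Darcy discharge and the transmissivities add.
Σ(K_i·b_i) = 77.5×1.27 + 0.0958×13.2 + 182×3.95 = 818.6 m²/day.
Hydraulic gradient i = (227.48 − 185.32) / 1550 = 42.16 / 1550 = 0.02720.
Q = Σ(K_i·b_i) · W · i = 818.6 × 854 × 0.02720 = 19015 m³/day.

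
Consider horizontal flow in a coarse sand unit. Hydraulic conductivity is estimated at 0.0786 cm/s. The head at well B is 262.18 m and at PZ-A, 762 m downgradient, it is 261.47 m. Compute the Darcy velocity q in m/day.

Convert K: 0.0786 cm/s × 864 = 67.91 m/day.
Hydraulic gradient i = (262.18 − 261.47) / 762 = 0.71 / 762 = 0.0009318.
Specific discharge q = K · i = 67.91 × 0.0009318 = 0.06328 m/day.

0.0633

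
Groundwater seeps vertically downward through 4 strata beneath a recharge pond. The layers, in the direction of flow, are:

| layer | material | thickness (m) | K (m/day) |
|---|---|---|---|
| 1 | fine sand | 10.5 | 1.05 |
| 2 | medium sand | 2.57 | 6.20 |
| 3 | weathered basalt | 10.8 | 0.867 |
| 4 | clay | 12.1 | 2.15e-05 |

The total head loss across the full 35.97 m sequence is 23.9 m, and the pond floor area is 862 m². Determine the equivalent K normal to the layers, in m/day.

6.39e-05

Flow is perpendicular to layering, so the layers act in series and the equivalent K is the thickness-weighted harmonic mean.
Total thickness L = 10.5 + 2.57 + 10.8 + 12.1 = 35.97 m.
Σ(b_i/K_i) = 10.5/1.05 + 2.57/6.20 + 10.8/0.867 + 12.1/2.15e-05 = 5.628e+05 d.
K_eq = L / Σ(b_i/K_i) = 35.97 / 5.628e+05 = 6.391e-05 m/day.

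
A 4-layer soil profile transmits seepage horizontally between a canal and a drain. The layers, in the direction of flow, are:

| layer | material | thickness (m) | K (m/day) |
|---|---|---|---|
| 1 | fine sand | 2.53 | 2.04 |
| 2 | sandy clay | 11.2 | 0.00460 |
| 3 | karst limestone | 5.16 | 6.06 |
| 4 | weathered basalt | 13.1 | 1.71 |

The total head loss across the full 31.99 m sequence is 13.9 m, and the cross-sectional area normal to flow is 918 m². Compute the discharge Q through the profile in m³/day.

Flow is perpendicular to layering, so the layers act in series and the equivalent K is the thickness-weighted harmonic mean.
Total thickness L = 2.53 + 11.2 + 5.16 + 13.1 = 31.99 m.
Σ(b_i/K_i) = 2.53/2.04 + 11.2/0.00460 + 5.16/6.06 + 13.1/1.71 = 2445 d.
K_eq = L / Σ(b_i/K_i) = 31.99 / 2445 = 0.01309 m/day.
Q = K_eq · A · (Δh/L) = 0.01309 × 918 × (13.9/31.99) = 5.220 m³/day.

5.22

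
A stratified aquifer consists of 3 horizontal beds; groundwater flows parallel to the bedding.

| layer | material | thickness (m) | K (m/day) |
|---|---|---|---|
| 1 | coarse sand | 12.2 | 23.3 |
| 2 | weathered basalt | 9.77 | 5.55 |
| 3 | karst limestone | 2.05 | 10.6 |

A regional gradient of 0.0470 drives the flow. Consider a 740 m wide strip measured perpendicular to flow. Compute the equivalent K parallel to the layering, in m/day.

15.0

Flow is parallel to layering, so each bed carries its own Darcy discharge and the transmissivities add.
Σ(K_i·b_i) = 23.3×12.2 + 5.55×9.77 + 10.6×2.05 = 360.2 m²/day.
Total thickness b = 24.02 m, so K_eq = Σ(K_i·b_i)/b = 15.00 m/day.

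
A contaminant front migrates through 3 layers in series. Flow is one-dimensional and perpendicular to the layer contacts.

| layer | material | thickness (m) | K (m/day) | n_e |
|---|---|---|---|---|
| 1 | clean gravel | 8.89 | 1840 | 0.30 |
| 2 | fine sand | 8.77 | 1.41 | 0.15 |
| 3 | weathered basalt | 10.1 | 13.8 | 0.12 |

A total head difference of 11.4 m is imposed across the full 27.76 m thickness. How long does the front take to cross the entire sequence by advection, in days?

With flow normal to the layers, continuity requires the same specific discharge q through every layer.
Σ(b_i/K_i) = 8.89/1840 + 8.77/1.41 + 10.1/13.8 = 6.957 d.
q = Δh / Σ(b_i/K_i) = 11.4 / 6.957 = 1.639 m/day.
In each layer the seepage velocity is v_i = q/n_i, so the layer transit time is t_i = b_i·n_i / q:
  layer 1 (clean gravel): t_1 = 8.89 × 0.30 / 1.639 = 1.627 d
  layer 2 (fine sand): t_2 = 8.77 × 0.15 / 1.639 = 0.8028 d
  layer 3 (weathered basalt): t_3 = 10.1 × 0.12 / 1.639 = 0.7396 d
Total t = Σ t_i = 3.170 days.

3.17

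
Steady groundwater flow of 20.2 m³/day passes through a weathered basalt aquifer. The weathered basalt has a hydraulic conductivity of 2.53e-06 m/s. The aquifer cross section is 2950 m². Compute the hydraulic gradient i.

Convert K: 2.53e-06 m/s × 86400 = 0.2186 m/day.
From Q = K·A·i, i = Q / (K·A) = 20.2 / (0.2186 × 2950) = 0.03133.

0.0313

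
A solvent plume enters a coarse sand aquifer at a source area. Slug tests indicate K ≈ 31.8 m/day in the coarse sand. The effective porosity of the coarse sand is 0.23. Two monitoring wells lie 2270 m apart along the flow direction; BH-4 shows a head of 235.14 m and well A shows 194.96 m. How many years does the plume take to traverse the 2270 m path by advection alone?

Hydraulic gradient i = (235.14 − 194.96) / 2270 = 40.18 / 2270 = 0.01770.
Darcy flux q = K · i = 31.80 × 0.01770 = 0.5629 m/day.
Seepage velocity v = q / n_e = 0.5629 / 0.23 = 2.447 m/day.
Travel time t = L / v = 2270 / 2.447 = 927.6 days = 2.540 years.

2.54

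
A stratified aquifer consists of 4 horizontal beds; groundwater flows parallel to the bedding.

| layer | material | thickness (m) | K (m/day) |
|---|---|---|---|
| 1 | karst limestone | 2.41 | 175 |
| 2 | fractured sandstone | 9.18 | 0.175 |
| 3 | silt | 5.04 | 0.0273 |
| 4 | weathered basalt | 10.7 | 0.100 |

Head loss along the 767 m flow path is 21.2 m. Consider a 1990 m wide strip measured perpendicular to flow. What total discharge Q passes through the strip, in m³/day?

Flow is parallel to layering, so each bed carries its own Darcy discharge and the transmissivities add.
Σ(K_i·b_i) = 175×2.41 + 0.175×9.18 + 0.0273×5.04 + 0.100×10.7 = 424.6 m²/day.
Hydraulic gradient i = Δh / L = 21.2 / 767 = 0.02764.
Q = Σ(K_i·b_i) · W · i = 424.6 × 1990 × 0.02764 = 23353 m³/day.

23400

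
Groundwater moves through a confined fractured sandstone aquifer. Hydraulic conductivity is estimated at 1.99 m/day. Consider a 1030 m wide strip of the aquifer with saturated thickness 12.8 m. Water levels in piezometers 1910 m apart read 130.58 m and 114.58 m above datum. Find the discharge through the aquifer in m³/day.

Cross-sectional area A = 1030 × 12.8 = 13184 m².
Hydraulic gradient i = (130.58 − 114.58) / 1910 = 16 / 1910 = 0.008377.
Darcy's law: Q = K · A · i = 1.990 × 13184 × 0.008377 = 219.8 m³/day.

220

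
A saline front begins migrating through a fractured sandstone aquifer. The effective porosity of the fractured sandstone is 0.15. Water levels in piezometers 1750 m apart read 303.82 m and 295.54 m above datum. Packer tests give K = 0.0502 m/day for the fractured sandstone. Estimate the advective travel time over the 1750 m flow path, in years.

3030

Hydraulic gradient i = (303.82 − 295.54) / 1750 = 8.28 / 1750 = 0.004731.
Darcy flux q = K · i = 0.05020 × 0.004731 = 0.0002375 m/day.
Seepage velocity v = q / n_e = 0.0002375 / 0.15 = 0.001583 m/day.
Travel time t = L / v = 1750 / 0.001583 = 1.105e+06 days = 3026 years.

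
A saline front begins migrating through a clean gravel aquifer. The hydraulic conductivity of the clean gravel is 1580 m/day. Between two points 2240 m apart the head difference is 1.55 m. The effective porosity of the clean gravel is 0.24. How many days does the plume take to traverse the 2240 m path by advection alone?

492

Hydraulic gradient i = Δh / L = 1.55 / 2240 = 0.0006920.
Darcy flux q = K · i = 1580 × 0.0006920 = 1.093 m/day.
Seepage velocity v = q / n_e = 1.093 / 0.24 = 4.555 m/day.
Travel time t = L / v = 2240 / 4.555 = 491.7 days.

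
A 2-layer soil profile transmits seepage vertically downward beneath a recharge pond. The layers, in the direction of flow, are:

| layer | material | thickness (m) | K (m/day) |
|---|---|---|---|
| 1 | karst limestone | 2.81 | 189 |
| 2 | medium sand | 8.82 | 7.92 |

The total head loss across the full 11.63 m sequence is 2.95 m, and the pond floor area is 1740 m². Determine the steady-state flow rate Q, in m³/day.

4550

Flow is perpendicular to layering, so the layers act in series and the equivalent K is the thickness-weighted harmonic mean.
Total thickness L = 2.81 + 8.82 = 11.63 m.
Σ(b_i/K_i) = 2.81/189 + 8.82/7.92 = 1.129 d.
K_eq = L / Σ(b_i/K_i) = 11.63 / 1.129 = 10.31 m/day.
Q = K_eq · A · (Δh/L) = 10.31 × 1740 × (2.95/11.63) = 4548 m³/day.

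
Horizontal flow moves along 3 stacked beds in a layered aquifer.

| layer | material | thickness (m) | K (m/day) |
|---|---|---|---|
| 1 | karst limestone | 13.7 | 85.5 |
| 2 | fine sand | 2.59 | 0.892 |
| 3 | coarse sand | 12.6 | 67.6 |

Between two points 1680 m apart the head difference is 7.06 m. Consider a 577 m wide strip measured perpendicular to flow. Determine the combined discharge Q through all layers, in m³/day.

4910

Flow is parallel to layering, so each bed carries its own Darcy discharge and the transmissivities add.
Σ(K_i·b_i) = 85.5×13.7 + 0.892×2.59 + 67.6×12.6 = 2025 m²/day.
Hydraulic gradient i = Δh / L = 7.06 / 1680 = 0.004202.
Q = Σ(K_i·b_i) · W · i = 2025 × 577 × 0.004202 = 4911 m³/day.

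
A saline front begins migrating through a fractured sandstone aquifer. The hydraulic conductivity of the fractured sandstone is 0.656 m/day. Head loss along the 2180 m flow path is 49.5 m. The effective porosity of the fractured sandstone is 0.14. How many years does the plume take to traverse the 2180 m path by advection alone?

56.1

Hydraulic gradient i = Δh / L = 49.5 / 2180 = 0.02271.
Darcy flux q = K · i = 0.6560 × 0.02271 = 0.01490 m/day.
Seepage velocity v = q / n_e = 0.01490 / 0.14 = 0.1064 m/day.
Travel time t = L / v = 2180 / 0.1064 = 20490 days = 56.10 years.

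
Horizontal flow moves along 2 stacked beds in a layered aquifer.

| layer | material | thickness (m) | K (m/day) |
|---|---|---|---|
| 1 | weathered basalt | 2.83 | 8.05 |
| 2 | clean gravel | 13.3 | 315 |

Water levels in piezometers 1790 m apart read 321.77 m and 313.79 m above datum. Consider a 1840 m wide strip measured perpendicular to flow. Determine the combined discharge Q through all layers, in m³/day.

34600

Flow is parallel to layering, so each bed carries its own Darcy discharge and the transmissivities add.
Σ(K_i·b_i) = 8.05×2.83 + 315×13.3 = 4212 m²/day.
Hydraulic gradient i = (321.77 − 313.79) / 1790 = 7.98 / 1790 = 0.004458.
Q = Σ(K_i·b_i) · W · i = 4212 × 1840 × 0.004458 = 34553 m³/day.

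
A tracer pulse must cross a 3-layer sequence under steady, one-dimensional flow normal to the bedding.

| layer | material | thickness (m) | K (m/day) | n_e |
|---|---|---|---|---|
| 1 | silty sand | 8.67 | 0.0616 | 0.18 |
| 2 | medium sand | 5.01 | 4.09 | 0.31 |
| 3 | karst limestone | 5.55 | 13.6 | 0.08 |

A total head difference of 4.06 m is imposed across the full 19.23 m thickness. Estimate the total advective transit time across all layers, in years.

0.342

With flow normal to the layers, continuity requires the same specific discharge q through every layer.
Σ(b_i/K_i) = 8.67/0.0616 + 5.01/4.09 + 5.55/13.6 = 142.4 d.
q = Δh / Σ(b_i/K_i) = 4.06 / 142.4 = 0.02852 m/day.
In each layer the seepage velocity is v_i = q/n_i, so the layer transit time is t_i = b_i·n_i / q:
  layer 1 (silty sand): t_1 = 8.67 × 0.18 / 0.02852 = 54.73 d
  layer 2 (medium sand): t_2 = 5.01 × 0.31 / 0.02852 = 54.47 d
  layer 3 (karst limestone): t_3 = 5.55 × 0.08 / 0.02852 = 15.57 d
Total t = Σ t_i = 124.8 days = 0.3416 years.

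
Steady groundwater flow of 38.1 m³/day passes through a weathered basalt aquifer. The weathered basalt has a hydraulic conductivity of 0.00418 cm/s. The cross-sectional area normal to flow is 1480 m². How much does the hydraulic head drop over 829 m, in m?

Convert K: 0.00418 cm/s × 864 = 3.612 m/day.
From Q = K·A·i, i = Q / (K·A) = 38.1 / (3.612 × 1480) = 0.007128.
Head loss Δh = i · L = 0.007128 × 829 = 5.909 m.

5.91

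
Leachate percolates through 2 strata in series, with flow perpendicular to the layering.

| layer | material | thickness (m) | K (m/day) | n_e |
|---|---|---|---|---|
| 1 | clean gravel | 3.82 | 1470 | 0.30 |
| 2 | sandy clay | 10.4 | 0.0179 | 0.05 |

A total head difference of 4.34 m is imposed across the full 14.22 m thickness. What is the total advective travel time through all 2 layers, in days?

223

With flow normal to the layers, continuity requires the same specific discharge q through every layer.
Σ(b_i/K_i) = 3.82/1470 + 10.4/0.0179 = 581.0 d.
q = Δh / Σ(b_i/K_i) = 4.34 / 581.0 = 0.007470 m/day.
In each layer the seepage velocity is v_i = q/n_i, so the layer transit time is t_i = b_i·n_i / q:
  layer 1 (clean gravel): t_1 = 3.82 × 0.30 / 0.007470 = 153.4 d
  layer 2 (sandy clay): t_2 = 10.4 × 0.05 / 0.007470 = 69.61 d
Total t = Σ t_i = 223.0 days.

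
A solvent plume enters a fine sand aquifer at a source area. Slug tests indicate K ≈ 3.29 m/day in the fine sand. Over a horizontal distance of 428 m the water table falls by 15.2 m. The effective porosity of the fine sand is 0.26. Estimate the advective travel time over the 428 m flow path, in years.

2.61

Hydraulic gradient i = Δh / L = 15.2 / 428 = 0.03551.
Darcy flux q = K · i = 3.290 × 0.03551 = 0.1168 m/day.
Seepage velocity v = q / n_e = 0.1168 / 0.26 = 0.4494 m/day.
Travel time t = L / v = 428 / 0.4494 = 952.4 days = 2.608 years.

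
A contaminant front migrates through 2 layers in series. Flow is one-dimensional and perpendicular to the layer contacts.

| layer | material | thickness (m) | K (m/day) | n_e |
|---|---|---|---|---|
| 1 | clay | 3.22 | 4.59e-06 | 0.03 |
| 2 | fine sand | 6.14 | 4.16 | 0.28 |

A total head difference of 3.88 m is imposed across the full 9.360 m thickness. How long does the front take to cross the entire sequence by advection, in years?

899

With flow normal to the layers, continuity requires the same specific discharge q through every layer.
Σ(b_i/K_i) = 3.22/4.59e-06 + 6.14/4.16 = 7.015e+05 d.
q = Δh / Σ(b_i/K_i) = 3.88 / 7.015e+05 = 5.531e-06 m/day.
In each layer the seepage velocity is v_i = q/n_i, so the layer transit time is t_i = b_i·n_i / q:
  layer 1 (clay): t_1 = 3.22 × 0.03 / 5.531e-06 = 17466 d
  layer 2 (fine sand): t_2 = 6.14 × 0.28 / 5.531e-06 = 3.108e+05 d
Total t = Σ t_i = 3.283e+05 days = 898.9 years.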